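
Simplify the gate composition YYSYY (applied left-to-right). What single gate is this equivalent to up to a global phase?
S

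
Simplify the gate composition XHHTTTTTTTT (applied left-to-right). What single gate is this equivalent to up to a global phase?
X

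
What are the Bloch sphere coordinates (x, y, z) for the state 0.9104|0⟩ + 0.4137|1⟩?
(0.7533, 0, 0.6577)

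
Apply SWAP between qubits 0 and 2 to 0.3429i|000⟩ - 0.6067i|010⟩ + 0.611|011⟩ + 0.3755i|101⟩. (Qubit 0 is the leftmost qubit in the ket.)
0.3429i|000⟩ - 0.6067i|010⟩ + 0.3755i|101⟩ + 0.611|110⟩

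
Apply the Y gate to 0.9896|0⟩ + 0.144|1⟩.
-0.144i|0⟩ + 0.9896i|1⟩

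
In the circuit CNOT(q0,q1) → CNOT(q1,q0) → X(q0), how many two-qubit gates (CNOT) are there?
2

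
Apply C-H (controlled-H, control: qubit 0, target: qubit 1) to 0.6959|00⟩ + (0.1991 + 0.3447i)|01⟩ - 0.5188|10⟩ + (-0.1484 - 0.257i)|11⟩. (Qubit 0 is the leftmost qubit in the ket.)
0.6959|00⟩ + (0.1991 + 0.3447i)|01⟩ + (-0.4718 - 0.1817i)|10⟩ + (-0.2619 + 0.1817i)|11⟩

C-H leaves the control-|0⟩ kets |00⟩, |01⟩ unchanged and applies H to qubit 1 on the control-|1⟩ pair (|10⟩, |11⟩).
H = [[1/√2, 1/√2], [1/√2, -1/√2]].
With a = amp(|10⟩) = -0.5188 and b = amp(|11⟩) = (-0.1484 - 0.257i):
new amp(|10⟩) = (1/√2)·a + (1/√2)·b = (-0.4718 - 0.1817i)
new amp(|11⟩) = (1/√2)·a + (-1/√2)·b = (-0.2619 + 0.1817i)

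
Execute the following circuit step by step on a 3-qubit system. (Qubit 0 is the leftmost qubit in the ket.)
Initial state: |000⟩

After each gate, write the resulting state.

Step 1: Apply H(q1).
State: 1/√2|000⟩ + 1/√2|010⟩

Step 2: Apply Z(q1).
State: 1/√2|000⟩ - 1/√2|010⟩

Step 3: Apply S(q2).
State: 1/√2|000⟩ - 1/√2|010⟩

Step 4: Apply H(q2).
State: 1/2|000⟩ + 1/2|001⟩ - 1/2|010⟩ - 1/2|011⟩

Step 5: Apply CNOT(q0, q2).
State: 1/2|000⟩ + 1/2|001⟩ - 1/2|010⟩ - 1/2|011⟩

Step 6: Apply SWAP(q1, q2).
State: 1/2|000⟩ - 1/2|001⟩ + 1/2|010⟩ - 1/2|011⟩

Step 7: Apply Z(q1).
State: 1/2|000⟩ - 1/2|001⟩ - 1/2|010⟩ + 1/2|011⟩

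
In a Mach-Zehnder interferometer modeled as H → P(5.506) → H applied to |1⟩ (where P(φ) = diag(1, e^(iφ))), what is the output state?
(0.1436 + 0.3506i)|0⟩ + (0.8564 - 0.3506i)|1⟩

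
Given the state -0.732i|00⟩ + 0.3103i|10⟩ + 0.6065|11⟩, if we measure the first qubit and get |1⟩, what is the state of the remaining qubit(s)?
0.4555i|0⟩ + 0.8902|1⟩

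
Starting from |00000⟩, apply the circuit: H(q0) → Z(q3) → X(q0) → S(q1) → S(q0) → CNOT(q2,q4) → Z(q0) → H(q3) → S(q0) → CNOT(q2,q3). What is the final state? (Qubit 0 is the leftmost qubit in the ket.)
1/2|00000⟩ + 1/2|00010⟩ + 1/2|10000⟩ + 1/2|10010⟩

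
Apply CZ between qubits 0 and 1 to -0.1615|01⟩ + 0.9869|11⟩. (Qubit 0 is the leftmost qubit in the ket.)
-0.1615|01⟩ - 0.9869|11⟩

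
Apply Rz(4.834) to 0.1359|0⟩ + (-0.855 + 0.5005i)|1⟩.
(-0.1018 - 0.09008i)|0⟩ + (0.3085 - 0.9415i)|1⟩

Rz(4.834) = [[e^(−iθ/2), 0], [0, e^(iθ/2)]] with e^(±iθ/2) = cos(θ/2) ± i·sin(θ/2); θ = 4.834, cos(θ/2) ≈ -0.748769, sin(θ/2) ≈ 0.66283.
With a = amp(|0⟩) = 0.1359 and b = amp(|1⟩) = (-0.855 + 0.5005i):
new amp(|0⟩) = (-0.748769 - 0.66283i)·a = (-0.1018 - 0.09008i)
new amp(|1⟩) = (-0.748769 + 0.66283i)·b = (0.3085 - 0.9415i)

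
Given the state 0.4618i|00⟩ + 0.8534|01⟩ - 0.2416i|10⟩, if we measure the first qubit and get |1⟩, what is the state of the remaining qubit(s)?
-i|0⟩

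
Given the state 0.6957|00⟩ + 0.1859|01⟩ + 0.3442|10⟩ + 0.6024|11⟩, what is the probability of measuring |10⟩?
0.1185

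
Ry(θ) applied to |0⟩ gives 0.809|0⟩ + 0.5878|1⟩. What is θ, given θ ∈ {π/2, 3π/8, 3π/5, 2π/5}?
2π/5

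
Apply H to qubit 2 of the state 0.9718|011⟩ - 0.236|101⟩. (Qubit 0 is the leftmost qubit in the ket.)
0.6872|010⟩ - 0.6872|011⟩ - 0.1669|100⟩ + 0.1669|101⟩

H on qubit 2 mixes each pair of kets that differ only in qubit 2: amplitudes (a, b) of (|…0…⟩, |…1…⟩) become ((a + b)/√2, (a − b)/√2). Kets absent from the input have amplitude 0.
(|010⟩, |011⟩): (a, b) = (0, 0.9718) → (0.6872, -0.6872)
(|100⟩, |101⟩): (a, b) = (0, -0.236) → (-0.1669, 0.1669)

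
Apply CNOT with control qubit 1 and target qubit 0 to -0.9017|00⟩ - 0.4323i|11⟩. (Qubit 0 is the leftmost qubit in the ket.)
-0.9017|00⟩ - 0.4323i|01⟩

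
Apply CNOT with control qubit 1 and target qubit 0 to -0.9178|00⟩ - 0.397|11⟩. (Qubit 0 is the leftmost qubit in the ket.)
-0.9178|00⟩ - 0.397|01⟩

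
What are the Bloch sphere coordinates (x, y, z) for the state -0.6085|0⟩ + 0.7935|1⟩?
(-0.9657, 0, -0.2594)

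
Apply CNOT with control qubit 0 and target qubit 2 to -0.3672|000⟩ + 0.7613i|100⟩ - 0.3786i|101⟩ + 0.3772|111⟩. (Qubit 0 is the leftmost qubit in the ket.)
-0.3672|000⟩ - 0.3786i|100⟩ + 0.7613i|101⟩ + 0.3772|110⟩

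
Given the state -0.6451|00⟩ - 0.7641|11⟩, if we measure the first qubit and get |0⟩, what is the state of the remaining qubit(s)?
-|0⟩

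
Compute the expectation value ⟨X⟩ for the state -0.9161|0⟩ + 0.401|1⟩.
-0.7347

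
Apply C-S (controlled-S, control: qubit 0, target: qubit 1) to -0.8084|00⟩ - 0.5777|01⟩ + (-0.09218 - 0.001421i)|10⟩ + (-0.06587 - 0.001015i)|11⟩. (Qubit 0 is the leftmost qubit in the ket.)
-0.8084|00⟩ - 0.5777|01⟩ + (-0.09218 - 0.001421i)|10⟩ + (0.001015 - 0.06587i)|11⟩

C-S leaves the control-|0⟩ kets |00⟩, |01⟩ unchanged and applies S to qubit 1 on the control-|1⟩ pair (|10⟩, |11⟩).
S = [[1, 0], [0, i]].
With a = amp(|10⟩) = (-0.09218 - 0.001421i) and b = amp(|11⟩) = (-0.06587 - 0.001015i):
new amp(|10⟩) = (1)·a = (-0.09218 - 0.001421i)
new amp(|11⟩) = (i)·b = (0.001015 - 0.06587i)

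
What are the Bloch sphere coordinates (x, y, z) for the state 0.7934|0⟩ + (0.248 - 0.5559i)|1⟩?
(0.3935, -0.8821, 0.259)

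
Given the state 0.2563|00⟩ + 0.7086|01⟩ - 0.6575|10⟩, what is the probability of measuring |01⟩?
0.5021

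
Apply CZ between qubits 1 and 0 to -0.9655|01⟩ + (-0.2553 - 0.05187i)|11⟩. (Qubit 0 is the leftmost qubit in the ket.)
-0.9655|01⟩ + (0.2553 + 0.05187i)|11⟩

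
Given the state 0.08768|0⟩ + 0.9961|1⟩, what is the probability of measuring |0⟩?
0.007688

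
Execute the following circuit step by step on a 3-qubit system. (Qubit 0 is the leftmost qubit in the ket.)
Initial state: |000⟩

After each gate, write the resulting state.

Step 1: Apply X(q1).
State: |010⟩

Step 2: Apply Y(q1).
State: -i|000⟩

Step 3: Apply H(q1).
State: -(1/√2)i|000⟩ - (1/√2)i|010⟩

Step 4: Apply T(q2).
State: -(1/√2)i|000⟩ - (1/√2)i|010⟩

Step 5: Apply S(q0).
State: -(1/√2)i|000⟩ - (1/√2)i|010⟩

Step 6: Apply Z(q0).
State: -(1/√2)i|000⟩ - (1/√2)i|010⟩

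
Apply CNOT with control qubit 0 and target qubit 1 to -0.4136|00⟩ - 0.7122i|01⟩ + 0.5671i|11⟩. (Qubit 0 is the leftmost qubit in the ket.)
-0.4136|00⟩ - 0.7122i|01⟩ + 0.5671i|10⟩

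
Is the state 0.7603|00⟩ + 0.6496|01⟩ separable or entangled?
Separable

Writing the state as a|00⟩ + b|01⟩ + c|10⟩ + d|11⟩, it is a product state iff ad − bc = 0.
Here (a, b, c, d) = (0.7603, 0.6496, 0, 0): ad − bc = (0.7603)(0) − (0.6496)(0) = 0, so the state is separable.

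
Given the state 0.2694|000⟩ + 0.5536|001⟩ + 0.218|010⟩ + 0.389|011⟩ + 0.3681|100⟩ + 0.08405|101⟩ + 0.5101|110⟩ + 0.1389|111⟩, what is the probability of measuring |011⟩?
0.1513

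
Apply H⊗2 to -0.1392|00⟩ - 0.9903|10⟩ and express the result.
-0.5648|00⟩ - 0.5648|01⟩ + 0.4256|10⟩ + 0.4256|11⟩

H⊗2 gives amp(|y⟩) = (1/2) Σ_x (−1)^(x·y) amp(|x⟩), where x·y is the number of positions in which both x and y have a 1.
|00⟩: (-0.1392 - 0.9903)/2 = -0.5648
|01⟩: (-0.1392 - 0.9903)/2 = -0.5648
|10⟩: (-0.1392 + 0.9903)/2 = 0.4256
|11⟩: (-0.1392 + 0.9903)/2 = 0.4256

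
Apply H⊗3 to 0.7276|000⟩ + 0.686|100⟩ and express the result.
0.4998|000⟩ + 0.4998|001⟩ + 0.4998|010⟩ + 0.4998|011⟩ + 0.01471|100⟩ + 0.01471|101⟩ + 0.01471|110⟩ + 0.01471|111⟩

H⊗3 gives amp(|y⟩) = (1/2√2) Σ_x (−1)^(x·y) amp(|x⟩), where x·y is the number of positions in which both x and y have a 1.
|000⟩: (0.7276 + 0.686)/(2√2) = 0.4998
|001⟩: (0.7276 + 0.686)/(2√2) = 0.4998
|010⟩: (0.7276 + 0.686)/(2√2) = 0.4998
|011⟩: (0.7276 + 0.686)/(2√2) = 0.4998
|100⟩: (0.7276 - 0.686)/(2√2) = 0.01471
|101⟩: (0.7276 - 0.686)/(2√2) = 0.01471
|110⟩: (0.7276 - 0.686)/(2√2) = 0.01471
|111⟩: (0.7276 - 0.686)/(2√2) = 0.01471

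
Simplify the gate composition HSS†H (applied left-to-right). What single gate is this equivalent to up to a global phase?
I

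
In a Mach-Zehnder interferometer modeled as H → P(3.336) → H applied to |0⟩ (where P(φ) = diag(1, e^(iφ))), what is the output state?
(0.009419 - 0.09659i)|0⟩ + (0.9906 + 0.09659i)|1⟩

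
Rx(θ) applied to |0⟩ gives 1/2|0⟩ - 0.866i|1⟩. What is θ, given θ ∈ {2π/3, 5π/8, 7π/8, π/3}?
2π/3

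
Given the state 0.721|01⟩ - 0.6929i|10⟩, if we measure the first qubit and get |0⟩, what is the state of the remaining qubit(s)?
|1⟩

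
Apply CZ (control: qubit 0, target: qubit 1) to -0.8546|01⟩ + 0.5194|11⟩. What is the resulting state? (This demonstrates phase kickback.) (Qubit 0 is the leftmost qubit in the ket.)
-0.8546|01⟩ - 0.5194|11⟩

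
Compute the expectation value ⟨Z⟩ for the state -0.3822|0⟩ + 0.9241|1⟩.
-0.7079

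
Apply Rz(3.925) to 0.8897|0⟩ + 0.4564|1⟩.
(-0.3397 - 0.8223i)|0⟩ + (-0.1742 + 0.4218i)|1⟩

Rz(3.925) = [[e^(−iθ/2), 0], [0, e^(iθ/2)]] with e^(±iθ/2) = cos(θ/2) ± i·sin(θ/2); θ = 3.925, cos(θ/2) ≈ -0.381764, sin(θ/2) ≈ 0.92426.
With a = amp(|0⟩) = 0.8897 and b = amp(|1⟩) = 0.4564:
new amp(|0⟩) = (-0.381764 - 0.92426i)·a = (-0.3397 - 0.8223i)
new amp(|1⟩) = (-0.381764 + 0.92426i)·b = (-0.1742 + 0.4218i)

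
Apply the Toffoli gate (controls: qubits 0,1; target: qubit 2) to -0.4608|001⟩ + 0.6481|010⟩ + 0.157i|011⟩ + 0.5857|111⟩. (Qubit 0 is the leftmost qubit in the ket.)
-0.4608|001⟩ + 0.6481|010⟩ + 0.157i|011⟩ + 0.5857|110⟩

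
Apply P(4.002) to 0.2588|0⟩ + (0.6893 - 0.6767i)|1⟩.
0.2588|0⟩ + (-0.9625 - 0.08127i)|1⟩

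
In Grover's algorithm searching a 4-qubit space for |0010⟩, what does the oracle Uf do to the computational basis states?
Uf|x⟩ = -|x⟩ if x = 0010, else |x⟩ (phase flip on target)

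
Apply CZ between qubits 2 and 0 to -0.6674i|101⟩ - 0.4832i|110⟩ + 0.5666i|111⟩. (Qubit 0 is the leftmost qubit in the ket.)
0.6674i|101⟩ - 0.4832i|110⟩ - 0.5666i|111⟩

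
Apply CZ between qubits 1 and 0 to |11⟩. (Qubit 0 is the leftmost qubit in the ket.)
-|11⟩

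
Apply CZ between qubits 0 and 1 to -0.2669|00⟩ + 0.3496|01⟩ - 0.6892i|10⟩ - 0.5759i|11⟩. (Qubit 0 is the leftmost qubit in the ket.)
-0.2669|00⟩ + 0.3496|01⟩ - 0.6892i|10⟩ + 0.5759i|11⟩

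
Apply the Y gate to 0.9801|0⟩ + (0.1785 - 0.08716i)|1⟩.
(-0.08716 - 0.1785i)|0⟩ + 0.9801i|1⟩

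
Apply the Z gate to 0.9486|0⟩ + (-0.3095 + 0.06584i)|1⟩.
0.9486|0⟩ + (0.3095 - 0.06584i)|1⟩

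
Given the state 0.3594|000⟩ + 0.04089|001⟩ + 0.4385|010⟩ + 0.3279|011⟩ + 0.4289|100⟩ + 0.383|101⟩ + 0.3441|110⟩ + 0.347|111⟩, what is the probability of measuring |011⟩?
0.1075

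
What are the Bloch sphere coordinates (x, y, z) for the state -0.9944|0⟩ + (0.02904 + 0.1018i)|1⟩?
(-0.05775, -0.2025, 0.9776)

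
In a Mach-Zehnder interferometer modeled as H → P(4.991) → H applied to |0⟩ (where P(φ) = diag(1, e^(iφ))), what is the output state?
(0.6375 - 0.4807i)|0⟩ + (0.3625 + 0.4807i)|1⟩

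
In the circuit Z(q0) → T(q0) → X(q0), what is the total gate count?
3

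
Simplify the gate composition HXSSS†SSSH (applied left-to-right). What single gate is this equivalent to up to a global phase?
Z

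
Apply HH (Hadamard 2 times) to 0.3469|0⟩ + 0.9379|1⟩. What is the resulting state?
0.3469|0⟩ + 0.9379|1⟩

H² = I, so an even number of Hadamards cancels: H^2 = I and the state is unchanged.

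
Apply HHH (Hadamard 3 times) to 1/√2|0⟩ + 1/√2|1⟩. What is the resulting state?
|0⟩

H² = I, so H^3 = H: a single Hadamard. With (a, b) = (1/√2, 1/√2), H gives ((a + b)/√2, (a − b)/√2) = (1, 0).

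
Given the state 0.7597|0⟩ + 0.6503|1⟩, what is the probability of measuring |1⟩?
0.4229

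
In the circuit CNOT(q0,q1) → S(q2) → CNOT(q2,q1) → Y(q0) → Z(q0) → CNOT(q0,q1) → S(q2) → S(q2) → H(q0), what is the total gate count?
9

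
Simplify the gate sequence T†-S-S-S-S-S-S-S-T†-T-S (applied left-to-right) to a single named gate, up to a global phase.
T†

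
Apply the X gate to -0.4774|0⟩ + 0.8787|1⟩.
0.8787|0⟩ - 0.4774|1⟩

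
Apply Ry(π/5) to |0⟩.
0.9511|0⟩ + 0.309|1⟩

Ry(π/5) = [[cos(θ/2), −sin(θ/2)], [sin(θ/2), cos(θ/2)]]; θ = π/5, cos(θ/2) ≈ 0.951057, sin(θ/2) ≈ 0.309017.
With a = amp(|0⟩) = 1 and b = amp(|1⟩) = 0:
new amp(|0⟩) = (0.951057)·a + (-0.309017)·b = 0.9511
new amp(|1⟩) = (0.309017)·a + (0.951057)·b = 0.309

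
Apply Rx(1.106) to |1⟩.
-0.5252i|0⟩ + 0.851|1⟩

Rx(1.106) = [[cos(θ/2), −i·sin(θ/2)], [−i·sin(θ/2), cos(θ/2)]]; θ = 1.106, cos(θ/2) ≈ 0.850953, sin(θ/2) ≈ 0.525242.
With a = amp(|0⟩) = 0 and b = amp(|1⟩) = 1:
new amp(|0⟩) = (0.850953)·a + (-0.525242i)·b = -0.5252i
new amp(|1⟩) = (-0.525242i)·a + (0.850953)·b = 0.851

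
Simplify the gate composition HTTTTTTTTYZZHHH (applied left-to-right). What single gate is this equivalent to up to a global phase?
Y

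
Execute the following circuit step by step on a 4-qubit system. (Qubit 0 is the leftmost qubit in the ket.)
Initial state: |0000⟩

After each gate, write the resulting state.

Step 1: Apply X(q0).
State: |1000⟩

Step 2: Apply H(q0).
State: 1/√2|0000⟩ - 1/√2|1000⟩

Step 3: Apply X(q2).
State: 1/√2|0010⟩ - 1/√2|1010⟩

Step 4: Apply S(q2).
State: (1/√2)i|0010⟩ - (1/√2)i|1010⟩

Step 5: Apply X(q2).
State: (1/√2)i|0000⟩ - (1/√2)i|1000⟩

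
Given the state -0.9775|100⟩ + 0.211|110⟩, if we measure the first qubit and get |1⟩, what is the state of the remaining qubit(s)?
-0.9775|00⟩ + 0.211|10⟩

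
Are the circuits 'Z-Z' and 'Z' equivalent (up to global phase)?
No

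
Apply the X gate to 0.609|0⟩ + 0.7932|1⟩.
0.7932|0⟩ + 0.609|1⟩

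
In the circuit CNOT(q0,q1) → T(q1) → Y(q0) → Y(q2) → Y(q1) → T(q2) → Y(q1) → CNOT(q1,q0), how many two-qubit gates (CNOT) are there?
2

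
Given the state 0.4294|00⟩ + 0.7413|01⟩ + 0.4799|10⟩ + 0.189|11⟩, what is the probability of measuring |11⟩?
0.03572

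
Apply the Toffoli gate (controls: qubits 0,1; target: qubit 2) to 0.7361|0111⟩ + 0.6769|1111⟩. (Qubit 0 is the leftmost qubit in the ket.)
0.7361|0111⟩ + 0.6769|1101⟩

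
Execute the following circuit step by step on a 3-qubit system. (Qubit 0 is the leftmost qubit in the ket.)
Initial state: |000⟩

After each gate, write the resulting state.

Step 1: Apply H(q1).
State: 1/√2|000⟩ + 1/√2|010⟩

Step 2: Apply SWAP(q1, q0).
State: 1/√2|000⟩ + 1/√2|100⟩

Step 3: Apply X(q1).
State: 1/√2|010⟩ + 1/√2|110⟩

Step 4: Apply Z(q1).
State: -1/√2|010⟩ - 1/√2|110⟩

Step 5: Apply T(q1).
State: (-1/2 - (1/2)i)|010⟩ + (-1/2 - (1/2)i)|110⟩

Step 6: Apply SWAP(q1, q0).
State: (-1/2 - (1/2)i)|100⟩ + (-1/2 - (1/2)i)|110⟩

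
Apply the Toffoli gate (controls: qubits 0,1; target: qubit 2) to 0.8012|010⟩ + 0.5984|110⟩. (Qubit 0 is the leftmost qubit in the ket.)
0.8012|010⟩ + 0.5984|111⟩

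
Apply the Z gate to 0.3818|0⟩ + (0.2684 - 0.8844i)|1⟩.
0.3818|0⟩ + (-0.2684 + 0.8844i)|1⟩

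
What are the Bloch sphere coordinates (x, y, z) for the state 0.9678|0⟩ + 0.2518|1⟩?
(0.4874, 0, 0.8732)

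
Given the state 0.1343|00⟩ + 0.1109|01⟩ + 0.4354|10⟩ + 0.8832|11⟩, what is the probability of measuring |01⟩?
0.0123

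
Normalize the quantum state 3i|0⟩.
i|0⟩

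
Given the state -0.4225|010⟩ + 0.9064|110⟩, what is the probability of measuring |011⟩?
0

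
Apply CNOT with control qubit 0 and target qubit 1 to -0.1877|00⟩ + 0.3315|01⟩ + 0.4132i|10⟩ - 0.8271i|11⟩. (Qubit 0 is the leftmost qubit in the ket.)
-0.1877|00⟩ + 0.3315|01⟩ - 0.8271i|10⟩ + 0.4132i|11⟩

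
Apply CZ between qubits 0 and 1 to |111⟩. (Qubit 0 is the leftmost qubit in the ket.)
-|111⟩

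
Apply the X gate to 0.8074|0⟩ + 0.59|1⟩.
0.59|0⟩ + 0.8074|1⟩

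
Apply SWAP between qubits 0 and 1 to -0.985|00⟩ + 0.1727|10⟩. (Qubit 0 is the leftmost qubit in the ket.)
-0.985|00⟩ + 0.1727|01⟩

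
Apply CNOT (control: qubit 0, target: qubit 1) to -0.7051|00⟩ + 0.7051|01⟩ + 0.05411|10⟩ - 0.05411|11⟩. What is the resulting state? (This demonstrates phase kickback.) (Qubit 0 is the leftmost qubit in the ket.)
-0.7051|00⟩ + 0.7051|01⟩ - 0.05411|10⟩ + 0.05411|11⟩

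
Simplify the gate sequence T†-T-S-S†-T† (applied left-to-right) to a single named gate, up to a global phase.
T†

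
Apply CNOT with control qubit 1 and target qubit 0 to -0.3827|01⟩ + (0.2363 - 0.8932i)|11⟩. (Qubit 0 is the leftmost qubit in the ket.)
(0.2363 - 0.8932i)|01⟩ - 0.3827|11⟩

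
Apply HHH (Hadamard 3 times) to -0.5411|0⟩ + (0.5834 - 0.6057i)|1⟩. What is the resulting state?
(0.02991 - 0.4283i)|0⟩ + (-0.7951 + 0.4283i)|1⟩

H² = I, so H^3 = H: a single Hadamard. With (a, b) = (-0.5411, (0.5834 - 0.6057i)), H gives ((a + b)/√2, (a − b)/√2) = ((0.02991 - 0.4283i), (-0.7951 + 0.4283i)).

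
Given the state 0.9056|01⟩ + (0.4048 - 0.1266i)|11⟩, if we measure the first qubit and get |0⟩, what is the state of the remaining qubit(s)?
|1⟩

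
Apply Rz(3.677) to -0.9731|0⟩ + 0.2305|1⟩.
(0.2574 + 0.9384i)|0⟩ + (-0.06097 + 0.2223i)|1⟩

Rz(3.677) = [[e^(−iθ/2), 0], [0, e^(iθ/2)]] with e^(±iθ/2) = cos(θ/2) ± i·sin(θ/2); θ = 3.677, cos(θ/2) ≈ -0.264518, sin(θ/2) ≈ 0.964381.
With a = amp(|0⟩) = -0.9731 and b = amp(|1⟩) = 0.2305:
new amp(|0⟩) = (-0.264518 - 0.964381i)·a = (0.2574 + 0.9384i)
new amp(|1⟩) = (-0.264518 + 0.964381i)·b = (-0.06097 + 0.2223i)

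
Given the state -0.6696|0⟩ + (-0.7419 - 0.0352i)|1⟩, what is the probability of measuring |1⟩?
0.5517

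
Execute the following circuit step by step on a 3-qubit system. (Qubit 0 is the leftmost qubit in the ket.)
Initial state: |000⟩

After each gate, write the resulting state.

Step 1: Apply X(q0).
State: |100⟩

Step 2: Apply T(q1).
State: |100⟩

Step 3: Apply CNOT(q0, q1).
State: |110⟩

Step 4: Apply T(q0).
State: (1/√2 + (1/√2)i)|110⟩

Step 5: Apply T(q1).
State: i|110⟩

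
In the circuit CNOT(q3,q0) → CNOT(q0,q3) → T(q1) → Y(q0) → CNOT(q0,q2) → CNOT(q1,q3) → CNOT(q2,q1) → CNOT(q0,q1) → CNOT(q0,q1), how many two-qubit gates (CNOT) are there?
7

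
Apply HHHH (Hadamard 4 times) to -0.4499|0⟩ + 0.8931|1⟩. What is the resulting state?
-0.4499|0⟩ + 0.8931|1⟩

H² = I, so an even number of Hadamards cancels: H^4 = I and the state is unchanged.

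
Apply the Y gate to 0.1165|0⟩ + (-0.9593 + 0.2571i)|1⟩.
(0.2571 + 0.9593i)|0⟩ + 0.1165i|1⟩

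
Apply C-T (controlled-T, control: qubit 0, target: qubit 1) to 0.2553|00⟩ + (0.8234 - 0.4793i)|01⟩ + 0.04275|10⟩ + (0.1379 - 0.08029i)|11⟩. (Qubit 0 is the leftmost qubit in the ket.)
0.2553|00⟩ + (0.8234 - 0.4793i)|01⟩ + 0.04275|10⟩ + (0.1543 + 0.04074i)|11⟩

C-T leaves the control-|0⟩ kets |00⟩, |01⟩ unchanged and applies T to qubit 1 on the control-|1⟩ pair (|10⟩, |11⟩).
T = [[1, 0], [0, (1/√2 + (1/√2)i)]].
With a = amp(|10⟩) = 0.04275 and b = amp(|11⟩) = (0.1379 - 0.08029i):
new amp(|10⟩) = (1)·a = 0.04275
new amp(|11⟩) = (1/√2 + (1/√2)i)·b = (0.1543 + 0.04074i)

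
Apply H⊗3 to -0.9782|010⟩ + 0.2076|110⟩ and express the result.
-0.2724|000⟩ - 0.2724|001⟩ + 0.2724|010⟩ + 0.2724|011⟩ - 0.4192|100⟩ - 0.4192|101⟩ + 0.4192|110⟩ + 0.4192|111⟩

H⊗3 gives amp(|y⟩) = (1/2√2) Σ_x (−1)^(x·y) amp(|x⟩), where x·y is the number of positions in which both x and y have a 1.
|000⟩: (-0.9782 + 0.2076)/(2√2) = -0.2724
|001⟩: (-0.9782 + 0.2076)/(2√2) = -0.2724
|010⟩: (0.9782 - 0.2076)/(2√2) = 0.2724
|011⟩: (0.9782 - 0.2076)/(2√2) = 0.2724
|100⟩: (-0.9782 - 0.2076)/(2√2) = -0.4192
|101⟩: (-0.9782 - 0.2076)/(2√2) = -0.4192
|110⟩: (0.9782 + 0.2076)/(2√2) = 0.4192
|111⟩: (0.9782 + 0.2076)/(2√2) = 0.4192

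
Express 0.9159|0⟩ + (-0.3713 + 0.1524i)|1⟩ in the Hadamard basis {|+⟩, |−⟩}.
(0.3851 + 0.1078i)|+⟩ + (0.9102 - 0.1078i)|−⟩

With |ψ⟩ = α|0⟩ + β|1⟩, the Hadamard-basis coefficients are ⟨+|ψ⟩ = (α + β)/√2 and ⟨−|ψ⟩ = (α − β)/√2.
Here α = 0.9159, β = (-0.3713 + 0.1524i): (α + β)/√2 = (0.3851 + 0.1078i), (α − β)/√2 = (0.9102 - 0.1078i).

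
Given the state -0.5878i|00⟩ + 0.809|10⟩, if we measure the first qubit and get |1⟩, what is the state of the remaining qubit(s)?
|0⟩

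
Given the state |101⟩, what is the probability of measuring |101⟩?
1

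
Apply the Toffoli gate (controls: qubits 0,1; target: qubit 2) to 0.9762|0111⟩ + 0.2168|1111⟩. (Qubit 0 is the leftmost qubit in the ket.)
0.9762|0111⟩ + 0.2168|1101⟩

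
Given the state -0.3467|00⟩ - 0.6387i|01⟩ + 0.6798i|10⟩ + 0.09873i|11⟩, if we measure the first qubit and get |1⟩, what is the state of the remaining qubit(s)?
0.9896i|0⟩ + 0.1437i|1⟩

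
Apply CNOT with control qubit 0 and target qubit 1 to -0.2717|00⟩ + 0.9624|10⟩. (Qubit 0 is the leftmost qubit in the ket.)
-0.2717|00⟩ + 0.9624|11⟩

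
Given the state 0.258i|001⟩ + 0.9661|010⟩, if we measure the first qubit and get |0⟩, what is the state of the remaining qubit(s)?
0.258i|01⟩ + 0.9661|10⟩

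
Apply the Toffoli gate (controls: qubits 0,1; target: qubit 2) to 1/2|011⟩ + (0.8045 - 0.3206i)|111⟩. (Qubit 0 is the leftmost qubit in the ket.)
1/2|011⟩ + (0.8045 - 0.3206i)|110⟩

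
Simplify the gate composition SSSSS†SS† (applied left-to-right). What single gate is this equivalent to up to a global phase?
S†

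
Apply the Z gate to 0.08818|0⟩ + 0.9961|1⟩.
0.08818|0⟩ - 0.9961|1⟩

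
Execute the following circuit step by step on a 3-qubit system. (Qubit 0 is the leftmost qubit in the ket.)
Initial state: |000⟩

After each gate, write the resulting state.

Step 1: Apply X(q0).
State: |100⟩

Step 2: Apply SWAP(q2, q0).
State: |001⟩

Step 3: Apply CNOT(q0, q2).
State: |001⟩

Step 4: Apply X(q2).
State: |000⟩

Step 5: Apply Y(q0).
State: i|100⟩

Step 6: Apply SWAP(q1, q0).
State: i|010⟩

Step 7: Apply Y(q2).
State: -|011⟩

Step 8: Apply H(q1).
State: -1/√2|001⟩ + 1/√2|011⟩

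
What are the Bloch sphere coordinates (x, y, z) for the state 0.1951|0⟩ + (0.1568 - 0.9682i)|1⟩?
(0.06118, -0.3778, -0.9239)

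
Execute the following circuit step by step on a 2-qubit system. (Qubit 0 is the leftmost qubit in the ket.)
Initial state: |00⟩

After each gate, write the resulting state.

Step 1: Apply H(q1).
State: 1/√2|00⟩ + 1/√2|01⟩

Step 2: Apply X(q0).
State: 1/√2|10⟩ + 1/√2|11⟩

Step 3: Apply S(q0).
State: (1/√2)i|10⟩ + (1/√2)i|11⟩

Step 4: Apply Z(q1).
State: (1/√2)i|10⟩ - (1/√2)i|11⟩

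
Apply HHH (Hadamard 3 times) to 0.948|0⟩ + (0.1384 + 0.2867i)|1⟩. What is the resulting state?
(0.7682 + 0.2027i)|0⟩ + (0.5725 - 0.2027i)|1⟩

H² = I, so H^3 = H: a single Hadamard. With (a, b) = (0.948, (0.1384 + 0.2867i)), H gives ((a + b)/√2, (a − b)/√2) = ((0.7682 + 0.2027i), (0.5725 - 0.2027i)).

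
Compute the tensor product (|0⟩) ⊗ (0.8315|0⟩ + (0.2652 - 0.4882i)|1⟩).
0.8315|00⟩ + (0.2652 - 0.4882i)|01⟩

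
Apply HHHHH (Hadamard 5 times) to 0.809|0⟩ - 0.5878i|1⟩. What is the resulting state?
(0.572 - 0.4156i)|0⟩ + (0.572 + 0.4156i)|1⟩

H² = I, so H^5 = H: a single Hadamard. With (a, b) = (0.809, -0.5878i), H gives ((a + b)/√2, (a − b)/√2) = ((0.572 - 0.4156i), (0.572 + 0.4156i)).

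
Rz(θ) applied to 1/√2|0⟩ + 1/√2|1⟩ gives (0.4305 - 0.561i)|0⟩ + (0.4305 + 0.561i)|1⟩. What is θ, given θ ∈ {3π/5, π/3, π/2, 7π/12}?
7π/12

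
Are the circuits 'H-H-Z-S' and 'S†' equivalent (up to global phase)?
Yes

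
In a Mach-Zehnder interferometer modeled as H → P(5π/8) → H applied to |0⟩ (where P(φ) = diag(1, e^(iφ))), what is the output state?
(0.3087 + 0.4619i)|0⟩ + (0.6913 - 0.4619i)|1⟩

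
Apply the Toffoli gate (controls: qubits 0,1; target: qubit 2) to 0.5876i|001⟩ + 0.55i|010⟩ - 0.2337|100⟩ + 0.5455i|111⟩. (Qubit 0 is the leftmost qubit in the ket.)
0.5876i|001⟩ + 0.55i|010⟩ - 0.2337|100⟩ + 0.5455i|110⟩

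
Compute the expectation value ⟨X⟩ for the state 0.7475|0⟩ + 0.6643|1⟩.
0.9931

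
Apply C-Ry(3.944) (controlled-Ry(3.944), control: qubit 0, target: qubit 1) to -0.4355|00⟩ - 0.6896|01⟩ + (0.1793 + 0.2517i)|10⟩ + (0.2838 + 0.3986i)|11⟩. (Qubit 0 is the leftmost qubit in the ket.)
-0.4355|00⟩ - 0.6896|01⟩ + (-0.3313 - 0.4652i)|10⟩ + (0.05423 + 0.07605i)|11⟩

C-Ry(3.944) leaves the control-|0⟩ kets |00⟩, |01⟩ unchanged and applies Ry(3.944) to qubit 1 on the control-|1⟩ pair (|10⟩, |11⟩).
Ry(3.944) = [[cos(θ/2), −sin(θ/2)], [sin(θ/2), cos(θ/2)]]; θ = 3.944, cos(θ/2) ≈ -0.390527, sin(θ/2) ≈ 0.920592.
With a = amp(|10⟩) = (0.1793 + 0.2517i) and b = amp(|11⟩) = (0.2838 + 0.3986i):
new amp(|10⟩) = (-0.390527)·a + (-0.920592)·b = (-0.3313 - 0.4652i)
new amp(|11⟩) = (0.920592)·a + (-0.390527)·b = (0.05423 + 0.07605i)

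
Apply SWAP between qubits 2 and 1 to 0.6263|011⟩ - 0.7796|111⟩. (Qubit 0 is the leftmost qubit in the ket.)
0.6263|011⟩ - 0.7796|111⟩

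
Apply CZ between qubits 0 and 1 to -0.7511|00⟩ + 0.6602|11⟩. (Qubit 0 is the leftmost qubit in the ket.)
-0.7511|00⟩ - 0.6602|11⟩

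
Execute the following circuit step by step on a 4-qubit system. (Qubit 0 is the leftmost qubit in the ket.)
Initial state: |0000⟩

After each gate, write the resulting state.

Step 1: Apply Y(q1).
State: i|0100⟩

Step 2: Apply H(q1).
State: (1/√2)i|0000⟩ - (1/√2)i|0100⟩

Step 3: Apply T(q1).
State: (1/√2)i|0000⟩ + (1/2 - (1/2)i)|0100⟩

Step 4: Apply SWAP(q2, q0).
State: (1/√2)i|0000⟩ + (1/2 - (1/2)i)|0100⟩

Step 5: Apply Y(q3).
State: -1/√2|0001⟩ + (1/2 + (1/2)i)|0101⟩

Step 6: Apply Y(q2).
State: -(1/√2)i|0011⟩ + (-1/2 + (1/2)i)|0111⟩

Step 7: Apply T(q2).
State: (1/2 - (1/2)i)|0011⟩ - 1/√2|0111⟩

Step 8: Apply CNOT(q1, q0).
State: (1/2 - (1/2)i)|0011⟩ - 1/√2|1111⟩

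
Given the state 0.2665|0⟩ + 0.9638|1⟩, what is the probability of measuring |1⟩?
0.9289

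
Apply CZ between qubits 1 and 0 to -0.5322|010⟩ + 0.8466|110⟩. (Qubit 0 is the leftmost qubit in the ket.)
-0.5322|010⟩ - 0.8466|110⟩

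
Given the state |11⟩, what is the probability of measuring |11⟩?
1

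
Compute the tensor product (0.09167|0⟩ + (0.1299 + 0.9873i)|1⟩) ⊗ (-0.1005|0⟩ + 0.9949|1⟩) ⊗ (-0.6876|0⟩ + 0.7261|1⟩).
0.006335|000⟩ - 0.006689|001⟩ - 0.06271|010⟩ + 0.06622|011⟩ + (0.008977 + 0.06823i)|100⟩ + (-0.009479 - 0.07205i)|101⟩ + (-0.08886 - 0.6754i)|110⟩ + (0.09384 + 0.7132i)|111⟩

amp(|b₁b₂…⟩) = product of the factor amplitudes for bits b₁, b₂, …; only kets whose every factor amplitude is nonzero survive.
|000⟩: (0.09167)(-0.1005)(-0.6876) = 0.006335
|001⟩: (0.09167)(-0.1005)(0.7261) = -0.006689
|010⟩: (0.09167)(0.9949)(-0.6876) = -0.06271
|011⟩: (0.09167)(0.9949)(0.7261) = 0.06622
|100⟩: (0.1299 + 0.9873i)(-0.1005)(-0.6876) = (0.008977 + 0.06823i)
|101⟩: (0.1299 + 0.9873i)(-0.1005)(0.7261) = (-0.009479 - 0.07205i)
|110⟩: (0.1299 + 0.9873i)(0.9949)(-0.6876) = (-0.08886 - 0.6754i)
|111⟩: (0.1299 + 0.9873i)(0.9949)(0.7261) = (0.09384 + 0.7132i)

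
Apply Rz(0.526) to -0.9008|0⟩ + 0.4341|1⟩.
(-0.8698 + 0.2342i)|0⟩ + (0.4192 + 0.1129i)|1⟩

Rz(0.526) = [[e^(−iθ/2), 0], [0, e^(iθ/2)]] with e^(±iθ/2) = cos(θ/2) ± i·sin(θ/2); θ = 0.526, cos(θ/2) ≈ 0.965614, sin(θ/2) ≈ 0.259979.
With a = amp(|0⟩) = -0.9008 and b = amp(|1⟩) = 0.4341:
new amp(|0⟩) = (0.965614 - 0.259979i)·a = (-0.8698 + 0.2342i)
new amp(|1⟩) = (0.965614 + 0.259979i)·b = (0.4192 + 0.1129i)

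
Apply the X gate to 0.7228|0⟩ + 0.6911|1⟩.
0.6911|0⟩ + 0.7228|1⟩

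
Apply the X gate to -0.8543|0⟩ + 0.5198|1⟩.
0.5198|0⟩ - 0.8543|1⟩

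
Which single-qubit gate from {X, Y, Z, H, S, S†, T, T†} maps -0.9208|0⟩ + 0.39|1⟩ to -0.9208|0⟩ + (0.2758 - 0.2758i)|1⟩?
T†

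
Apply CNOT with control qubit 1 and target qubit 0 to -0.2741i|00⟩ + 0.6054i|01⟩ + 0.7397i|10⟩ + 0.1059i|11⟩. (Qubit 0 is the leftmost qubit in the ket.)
-0.2741i|00⟩ + 0.1059i|01⟩ + 0.7397i|10⟩ + 0.6054i|11⟩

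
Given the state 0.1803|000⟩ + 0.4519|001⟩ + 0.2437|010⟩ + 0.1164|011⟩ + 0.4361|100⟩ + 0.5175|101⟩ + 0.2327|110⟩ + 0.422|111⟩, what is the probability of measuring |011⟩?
0.01355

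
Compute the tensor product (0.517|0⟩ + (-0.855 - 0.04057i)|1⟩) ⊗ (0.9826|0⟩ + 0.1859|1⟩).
0.508|00⟩ + 0.09611|01⟩ + (-0.8401 - 0.03986i)|10⟩ + (-0.1589 - 0.007542i)|11⟩

amp(|b₁b₂…⟩) = product of the factor amplitudes for bits b₁, b₂, …; only kets whose every factor amplitude is nonzero survive.
|00⟩: (0.517)(0.9826) = 0.508
|01⟩: (0.517)(0.1859) = 0.09611
|10⟩: (-0.855 - 0.04057i)(0.9826) = (-0.8401 - 0.03986i)
|11⟩: (-0.855 - 0.04057i)(0.1859) = (-0.1589 - 0.007542i)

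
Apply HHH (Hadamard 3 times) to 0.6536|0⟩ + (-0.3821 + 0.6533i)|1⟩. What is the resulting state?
(0.192 + 0.462i)|0⟩ + (0.7324 - 0.462i)|1⟩

H² = I, so H^3 = H: a single Hadamard. With (a, b) = (0.6536, (-0.3821 + 0.6533i)), H gives ((a + b)/√2, (a − b)/√2) = ((0.192 + 0.462i), (0.7324 - 0.462i)).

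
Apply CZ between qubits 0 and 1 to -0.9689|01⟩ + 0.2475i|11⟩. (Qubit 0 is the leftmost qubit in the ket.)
-0.9689|01⟩ - 0.2475i|11⟩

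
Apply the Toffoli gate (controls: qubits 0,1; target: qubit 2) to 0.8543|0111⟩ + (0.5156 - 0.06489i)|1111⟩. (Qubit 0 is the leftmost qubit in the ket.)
0.8543|0111⟩ + (0.5156 - 0.06489i)|1101⟩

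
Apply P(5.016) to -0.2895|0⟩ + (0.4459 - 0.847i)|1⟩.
-0.2895|0⟩ + (-0.675 - 0.6787i)|1⟩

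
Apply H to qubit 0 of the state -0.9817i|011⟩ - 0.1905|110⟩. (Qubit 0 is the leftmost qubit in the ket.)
-0.1347|010⟩ - 0.6942i|011⟩ + 0.1347|110⟩ - 0.6942i|111⟩

H on qubit 0 mixes each pair of kets that differ only in qubit 0: amplitudes (a, b) of (|…0…⟩, |…1…⟩) become ((a + b)/√2, (a − b)/√2). Kets absent from the input have amplitude 0.
(|010⟩, |110⟩): (a, b) = (0, -0.1905) → (-0.1347, 0.1347)
(|011⟩, |111⟩): (a, b) = (-0.9817i, 0) → (-0.6942i, -0.6942i)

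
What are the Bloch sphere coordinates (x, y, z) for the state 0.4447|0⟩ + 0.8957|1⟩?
(0.7966, 0, -0.6045)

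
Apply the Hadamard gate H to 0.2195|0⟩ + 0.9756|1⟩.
0.8451|0⟩ - 0.5346|1⟩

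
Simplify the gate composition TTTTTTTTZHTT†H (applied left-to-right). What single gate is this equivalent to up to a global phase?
Z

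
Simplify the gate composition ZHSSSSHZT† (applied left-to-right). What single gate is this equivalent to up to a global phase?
T†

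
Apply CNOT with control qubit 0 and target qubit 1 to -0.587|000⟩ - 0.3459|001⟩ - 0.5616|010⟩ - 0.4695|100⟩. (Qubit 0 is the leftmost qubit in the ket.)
-0.587|000⟩ - 0.3459|001⟩ - 0.5616|010⟩ - 0.4695|110⟩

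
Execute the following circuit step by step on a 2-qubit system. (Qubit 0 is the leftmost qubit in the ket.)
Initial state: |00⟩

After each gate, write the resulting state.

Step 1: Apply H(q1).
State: 1/√2|00⟩ + 1/√2|01⟩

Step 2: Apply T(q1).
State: 1/√2|00⟩ + (1/2 + (1/2)i)|01⟩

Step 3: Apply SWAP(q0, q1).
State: 1/√2|00⟩ + (1/2 + (1/2)i)|10⟩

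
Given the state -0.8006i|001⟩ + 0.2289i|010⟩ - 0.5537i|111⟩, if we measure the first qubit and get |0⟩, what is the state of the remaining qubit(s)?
-0.9615i|01⟩ + 0.2749i|10⟩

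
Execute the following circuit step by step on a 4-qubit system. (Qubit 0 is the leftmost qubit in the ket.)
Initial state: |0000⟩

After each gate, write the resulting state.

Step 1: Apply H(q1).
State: 1/√2|0000⟩ + 1/√2|0100⟩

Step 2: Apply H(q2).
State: 1/2|0000⟩ + 1/2|0010⟩ + 1/2|0100⟩ + 1/2|0110⟩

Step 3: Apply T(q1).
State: 1/2|0000⟩ + 1/2|0010⟩ + (1/√8 + (1/√8)i)|0100⟩ + (1/√8 + (1/√8)i)|0110⟩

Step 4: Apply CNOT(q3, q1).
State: 1/2|0000⟩ + 1/2|0010⟩ + (1/√8 + (1/√8)i)|0100⟩ + (1/√8 + (1/√8)i)|0110⟩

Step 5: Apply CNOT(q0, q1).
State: 1/2|0000⟩ + 1/2|0010⟩ + (1/√8 + (1/√8)i)|0100⟩ + (1/√8 + (1/√8)i)|0110⟩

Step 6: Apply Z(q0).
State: 1/2|0000⟩ + 1/2|0010⟩ + (1/√8 + (1/√8)i)|0100⟩ + (1/√8 + (1/√8)i)|0110⟩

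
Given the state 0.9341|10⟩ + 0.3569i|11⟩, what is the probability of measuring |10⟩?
0.8725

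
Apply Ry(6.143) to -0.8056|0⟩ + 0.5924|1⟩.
0.7621|0⟩ - 0.6474|1⟩

Ry(6.143) = [[cos(θ/2), −sin(θ/2)], [sin(θ/2), cos(θ/2)]]; θ = 6.143, cos(θ/2) ≈ -0.997545, sin(θ/2) ≈ 0.0700353.
With a = amp(|0⟩) = -0.8056 and b = amp(|1⟩) = 0.5924:
new amp(|0⟩) = (-0.997545)·a + (-0.0700353)·b = 0.7621
new amp(|1⟩) = (0.0700353)·a + (-0.997545)·b = -0.6474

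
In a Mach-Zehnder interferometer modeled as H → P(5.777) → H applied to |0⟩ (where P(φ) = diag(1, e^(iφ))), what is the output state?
(0.9373 - 0.2424i)|0⟩ + (0.0627 + 0.2424i)|1⟩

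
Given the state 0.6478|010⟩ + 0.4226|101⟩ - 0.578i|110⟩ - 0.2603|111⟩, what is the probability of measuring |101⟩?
0.1786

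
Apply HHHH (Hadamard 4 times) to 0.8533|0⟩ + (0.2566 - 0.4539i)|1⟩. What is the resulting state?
0.8533|0⟩ + (0.2566 - 0.4539i)|1⟩

H² = I, so an even number of Hadamards cancels: H^4 = I and the state is unchanged.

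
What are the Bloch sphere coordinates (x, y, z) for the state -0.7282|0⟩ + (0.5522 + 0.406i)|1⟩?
(-0.8042, -0.5913, 0.06051)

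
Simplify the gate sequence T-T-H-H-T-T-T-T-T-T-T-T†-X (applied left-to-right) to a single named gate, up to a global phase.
X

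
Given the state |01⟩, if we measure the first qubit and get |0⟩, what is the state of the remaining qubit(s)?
|1⟩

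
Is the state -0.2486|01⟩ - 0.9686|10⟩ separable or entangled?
Entangled

Writing the state as a|00⟩ + b|01⟩ + c|10⟩ + d|11⟩, it is a product state iff ad − bc = 0.
Here (a, b, c, d) = (0, -0.2486, -0.9686, 0): ad − bc = (0)(0) − (-0.2486)(-0.9686) = -0.2408 ≠ 0, so the state is entangled.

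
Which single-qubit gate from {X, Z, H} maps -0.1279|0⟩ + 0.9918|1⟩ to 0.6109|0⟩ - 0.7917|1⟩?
H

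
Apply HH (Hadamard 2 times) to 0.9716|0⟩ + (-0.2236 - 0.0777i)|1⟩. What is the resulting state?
0.9716|0⟩ + (-0.2236 - 0.0777i)|1⟩

H² = I, so an even number of Hadamards cancels: H^2 = I and the state is unchanged.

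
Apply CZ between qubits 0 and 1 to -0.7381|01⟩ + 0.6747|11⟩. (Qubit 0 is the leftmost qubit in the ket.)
-0.7381|01⟩ - 0.6747|11⟩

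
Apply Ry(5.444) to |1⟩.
-0.4074|0⟩ - 0.9133|1⟩

Ry(5.444) = [[cos(θ/2), −sin(θ/2)], [sin(θ/2), cos(θ/2)]]; θ = 5.444, cos(θ/2) ≈ -0.913255, sin(θ/2) ≈ 0.407388.
With a = amp(|0⟩) = 0 and b = amp(|1⟩) = 1:
new amp(|0⟩) = (-0.913255)·a + (-0.407388)·b = -0.4074
new amp(|1⟩) = (0.407388)·a + (-0.913255)·b = -0.9133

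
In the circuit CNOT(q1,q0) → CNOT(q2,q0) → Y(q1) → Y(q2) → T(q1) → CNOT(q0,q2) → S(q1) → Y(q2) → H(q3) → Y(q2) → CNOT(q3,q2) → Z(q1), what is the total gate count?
12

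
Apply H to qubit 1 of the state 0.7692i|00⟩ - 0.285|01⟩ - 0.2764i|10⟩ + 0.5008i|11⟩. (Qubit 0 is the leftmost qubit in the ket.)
(-0.2015 + 0.5439i)|00⟩ + (0.2015 + 0.5439i)|01⟩ + 0.1587i|10⟩ - 0.5496i|11⟩

H on qubit 1 mixes each pair of kets that differ only in qubit 1: amplitudes (a, b) of (|…0…⟩, |…1…⟩) become ((a + b)/√2, (a − b)/√2). Kets absent from the input have amplitude 0.
(|00⟩, |01⟩): (a, b) = (0.7692i, -0.285) → ((-0.2015 + 0.5439i), (0.2015 + 0.5439i))
(|10⟩, |11⟩): (a, b) = (-0.2764i, 0.5008i) → (0.1587i, -0.5496i)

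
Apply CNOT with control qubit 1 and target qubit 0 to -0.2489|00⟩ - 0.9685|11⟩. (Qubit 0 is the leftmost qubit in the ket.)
-0.2489|00⟩ - 0.9685|01⟩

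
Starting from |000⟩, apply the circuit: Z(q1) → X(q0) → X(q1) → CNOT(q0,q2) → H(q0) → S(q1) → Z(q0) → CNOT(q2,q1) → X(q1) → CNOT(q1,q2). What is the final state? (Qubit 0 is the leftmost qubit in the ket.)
(1/√2)i|010⟩ + (1/√2)i|110⟩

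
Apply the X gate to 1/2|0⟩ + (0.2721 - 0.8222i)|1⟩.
(0.2721 - 0.8222i)|0⟩ + 1/2|1⟩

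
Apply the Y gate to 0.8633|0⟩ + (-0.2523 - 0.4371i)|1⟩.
(-0.4371 + 0.2523i)|0⟩ + 0.8633i|1⟩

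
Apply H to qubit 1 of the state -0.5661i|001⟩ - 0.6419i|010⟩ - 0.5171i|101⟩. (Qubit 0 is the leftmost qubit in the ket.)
-0.4539i|000⟩ - 0.4003i|001⟩ + 0.4539i|010⟩ - 0.4003i|011⟩ - 0.3656i|101⟩ - 0.3656i|111⟩

H on qubit 1 mixes each pair of kets that differ only in qubit 1: amplitudes (a, b) of (|…0…⟩, |…1…⟩) become ((a + b)/√2, (a − b)/√2). Kets absent from the input have amplitude 0.
(|000⟩, |010⟩): (a, b) = (0, -0.6419i) → (-0.4539i, 0.4539i)
(|001⟩, |011⟩): (a, b) = (-0.5661i, 0) → (-0.4003i, -0.4003i)
(|101⟩, |111⟩): (a, b) = (-0.5171i, 0) → (-0.3656i, -0.3656i)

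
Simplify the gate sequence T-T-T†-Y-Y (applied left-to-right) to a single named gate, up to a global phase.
T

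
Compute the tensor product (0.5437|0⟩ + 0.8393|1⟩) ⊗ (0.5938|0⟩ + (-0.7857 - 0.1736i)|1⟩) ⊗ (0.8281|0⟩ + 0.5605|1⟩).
0.2674|000⟩ + 0.181|001⟩ + (-0.3538 - 0.07816i)|010⟩ + (-0.2394 - 0.0529i)|011⟩ + 0.4127|100⟩ + 0.2793|101⟩ + (-0.5461 - 0.1207i)|110⟩ + (-0.3696 - 0.08167i)|111⟩

amp(|b₁b₂…⟩) = product of the factor amplitudes for bits b₁, b₂, …; only kets whose every factor amplitude is nonzero survive.
|000⟩: (0.5437)(0.5938)(0.8281) = 0.2674
|001⟩: (0.5437)(0.5938)(0.5605) = 0.181
|010⟩: (0.5437)(-0.7857 - 0.1736i)(0.8281) = (-0.3538 - 0.07816i)
|011⟩: (0.5437)(-0.7857 - 0.1736i)(0.5605) = (-0.2394 - 0.0529i)
|100⟩: (0.8393)(0.5938)(0.8281) = 0.4127
|101⟩: (0.8393)(0.5938)(0.5605) = 0.2793
|110⟩: (0.8393)(-0.7857 - 0.1736i)(0.8281) = (-0.5461 - 0.1207i)
|111⟩: (0.8393)(-0.7857 - 0.1736i)(0.5605) = (-0.3696 - 0.08167i)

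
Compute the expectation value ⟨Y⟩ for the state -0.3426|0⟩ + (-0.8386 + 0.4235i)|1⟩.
-0.2902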